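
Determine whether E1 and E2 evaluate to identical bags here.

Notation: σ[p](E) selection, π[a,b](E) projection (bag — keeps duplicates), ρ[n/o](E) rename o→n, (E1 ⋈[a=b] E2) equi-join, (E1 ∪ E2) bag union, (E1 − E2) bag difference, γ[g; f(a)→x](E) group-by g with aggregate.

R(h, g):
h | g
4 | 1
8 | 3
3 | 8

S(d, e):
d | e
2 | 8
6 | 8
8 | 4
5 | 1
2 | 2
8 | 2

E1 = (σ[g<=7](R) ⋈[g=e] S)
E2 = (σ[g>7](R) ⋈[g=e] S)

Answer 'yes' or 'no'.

E1 row counts bottom-up:
  R → 3
  σ[g<=7](R) → 2
  S → 6
  (σ[g<=7](R) ⋈[g=e] S) → 1
E2 row counts bottom-up:
  R → 3
  σ[g>7](R) → 1
  S → 6
  (σ[g>7](R) ⋈[g=e] S) → 2

E1 result:
h | g | d | e
4 | 1 | 5 | 1
E2 result:
h | g | d | e
3 | 8 | 2 | 8
3 | 8 | 6 | 8
Witness: (3, 8, 2, 8) appears 0× in E1 but 1× in E2.

no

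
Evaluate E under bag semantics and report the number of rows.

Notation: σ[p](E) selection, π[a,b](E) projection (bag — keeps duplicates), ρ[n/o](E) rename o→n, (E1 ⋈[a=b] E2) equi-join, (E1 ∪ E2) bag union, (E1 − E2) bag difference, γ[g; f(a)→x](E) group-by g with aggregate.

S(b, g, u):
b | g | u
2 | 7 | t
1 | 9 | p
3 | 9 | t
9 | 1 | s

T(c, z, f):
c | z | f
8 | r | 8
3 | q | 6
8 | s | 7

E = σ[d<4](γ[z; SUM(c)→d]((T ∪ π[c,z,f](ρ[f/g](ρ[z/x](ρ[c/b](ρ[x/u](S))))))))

Stepwise |·|:
  T → 3
  S → 4
  ρ[x/u](S) → 4
  ρ[c/b](ρ[x/u](S)) → 4
  ρ[z/x](ρ[c/b](ρ[x/u](S))) → 4
  ρ[f/g](ρ[z/x](ρ[c/b](ρ[x/u](S)))) → 4
  π[c,z,f](ρ[f/g](ρ[z/x](ρ[c/b](ρ[x/u](S))))) → 4
  (T ∪ π[c,z,f](ρ[f/g](ρ[z/x](ρ[c/b](ρ[x/u](S)))))) → 7
  γ[z; SUM(c)→d]((T ∪ π[c,z,f](ρ[f/g](ρ[z/x](ρ[c/b](ρ[x/u](S))))))) → 5
  σ[d<4](γ[z; SUM(c)→d]((T ∪ π[c,z,f](ρ[f/g](ρ[z/x](ρ[c/b](ρ[x/u](S)))))))) → 2

|E| = 2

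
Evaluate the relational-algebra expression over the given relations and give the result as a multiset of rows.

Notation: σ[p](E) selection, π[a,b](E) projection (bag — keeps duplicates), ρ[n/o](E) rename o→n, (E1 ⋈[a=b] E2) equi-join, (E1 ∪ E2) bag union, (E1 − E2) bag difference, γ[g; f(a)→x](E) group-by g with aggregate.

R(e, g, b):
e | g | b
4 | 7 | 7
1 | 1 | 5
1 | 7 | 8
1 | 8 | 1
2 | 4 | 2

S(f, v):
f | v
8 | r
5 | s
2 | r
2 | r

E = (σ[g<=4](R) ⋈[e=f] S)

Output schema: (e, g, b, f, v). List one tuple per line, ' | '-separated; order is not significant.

Stepwise |·|:
  R → 5
  σ[g<=4](R) → 2
  S → 4
  (σ[g<=4](R) ⋈[e=f] S) → 2

== RESULT ==
e | g | b | f | v
2 | 4 | 2 | 2 | r
2 | 4 | 2 | 2 | r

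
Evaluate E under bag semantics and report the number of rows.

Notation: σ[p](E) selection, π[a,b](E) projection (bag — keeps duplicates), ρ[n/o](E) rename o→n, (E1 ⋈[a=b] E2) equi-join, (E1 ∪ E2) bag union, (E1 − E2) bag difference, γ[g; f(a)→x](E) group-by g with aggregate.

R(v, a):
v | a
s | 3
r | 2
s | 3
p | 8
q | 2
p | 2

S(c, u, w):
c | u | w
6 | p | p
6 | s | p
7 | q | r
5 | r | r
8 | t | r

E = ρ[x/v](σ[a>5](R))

Subexpression sizes:
  R → 6
  σ[a>5](R) → 1
  ρ[x/v](σ[a>5](R)) → 1

|E| = 1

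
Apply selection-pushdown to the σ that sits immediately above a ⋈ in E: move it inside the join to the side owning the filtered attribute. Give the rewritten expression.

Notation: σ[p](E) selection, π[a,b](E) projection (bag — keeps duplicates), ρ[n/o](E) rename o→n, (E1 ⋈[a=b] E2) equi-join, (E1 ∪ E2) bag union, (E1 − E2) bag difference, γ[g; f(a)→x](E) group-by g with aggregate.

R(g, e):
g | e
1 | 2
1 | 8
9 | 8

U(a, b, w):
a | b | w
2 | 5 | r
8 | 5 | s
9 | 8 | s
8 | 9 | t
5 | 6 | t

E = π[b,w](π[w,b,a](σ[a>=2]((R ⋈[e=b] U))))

σ filters on a, owned by the right side.
E' = π[b,w](π[w,b,a]((R ⋈[e=b] σ[a>=2](U))))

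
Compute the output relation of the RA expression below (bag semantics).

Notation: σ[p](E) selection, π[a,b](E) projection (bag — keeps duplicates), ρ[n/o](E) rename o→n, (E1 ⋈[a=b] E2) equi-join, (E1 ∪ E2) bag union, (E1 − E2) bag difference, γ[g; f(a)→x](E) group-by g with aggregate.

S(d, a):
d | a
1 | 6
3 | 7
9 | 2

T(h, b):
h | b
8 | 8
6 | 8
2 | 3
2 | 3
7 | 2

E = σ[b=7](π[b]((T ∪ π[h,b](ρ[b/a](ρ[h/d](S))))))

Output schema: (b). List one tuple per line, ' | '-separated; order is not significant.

Row counts bottom-up:
  T → 5
  S → 3
  ρ[h/d](S) → 3
  ρ[b/a](ρ[h/d](S)) → 3
  π[h,b](ρ[b/a](ρ[h/d](S))) → 3
  (T ∪ π[h,b](ρ[b/a](ρ[h/d](S)))) → 8
  π[b]((T ∪ π[h,b](ρ[b/a](ρ[h/d](S))))) → 8
  σ[b=7](π[b]((T ∪ π[h,b](ρ[b/a](ρ[h/d](S)))))) → 1

== RESULT ==
b
7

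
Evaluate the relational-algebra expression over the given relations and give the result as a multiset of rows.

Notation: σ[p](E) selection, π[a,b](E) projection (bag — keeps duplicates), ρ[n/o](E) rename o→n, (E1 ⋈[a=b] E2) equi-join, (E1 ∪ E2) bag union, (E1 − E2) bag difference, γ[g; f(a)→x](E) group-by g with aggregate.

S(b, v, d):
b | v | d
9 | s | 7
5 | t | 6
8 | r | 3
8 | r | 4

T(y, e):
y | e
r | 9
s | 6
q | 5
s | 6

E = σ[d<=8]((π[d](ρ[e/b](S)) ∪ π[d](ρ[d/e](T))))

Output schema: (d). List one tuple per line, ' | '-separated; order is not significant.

Per-node cardinality:
  S → 4
  ρ[e/b](S) → 4
  π[d](ρ[e/b](S)) → 4
  T → 4
  ρ[d/e](T) → 4
  π[d](ρ[d/e](T)) → 4
  (π[d](ρ[e/b](S)) ∪ π[d](ρ[d/e](T))) → 8
  σ[d<=8]((π[d](ρ[e/b](S)) ∪ π[d](ρ[d/e](T)))) → 7

== RESULT ==
d
3
4
5
6
6
6
7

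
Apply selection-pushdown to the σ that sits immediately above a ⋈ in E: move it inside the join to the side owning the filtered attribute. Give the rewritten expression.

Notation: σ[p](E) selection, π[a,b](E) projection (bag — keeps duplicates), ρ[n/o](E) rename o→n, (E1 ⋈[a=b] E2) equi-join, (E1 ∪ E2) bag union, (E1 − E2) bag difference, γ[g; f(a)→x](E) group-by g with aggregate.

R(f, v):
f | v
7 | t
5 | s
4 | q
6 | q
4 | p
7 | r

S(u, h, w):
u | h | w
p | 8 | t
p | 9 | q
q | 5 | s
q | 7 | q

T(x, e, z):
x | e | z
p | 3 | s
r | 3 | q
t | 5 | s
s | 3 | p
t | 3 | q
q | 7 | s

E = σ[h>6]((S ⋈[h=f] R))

σ filters on h, owned by the left side.
E' = (σ[h>6](S) ⋈[h=f] R)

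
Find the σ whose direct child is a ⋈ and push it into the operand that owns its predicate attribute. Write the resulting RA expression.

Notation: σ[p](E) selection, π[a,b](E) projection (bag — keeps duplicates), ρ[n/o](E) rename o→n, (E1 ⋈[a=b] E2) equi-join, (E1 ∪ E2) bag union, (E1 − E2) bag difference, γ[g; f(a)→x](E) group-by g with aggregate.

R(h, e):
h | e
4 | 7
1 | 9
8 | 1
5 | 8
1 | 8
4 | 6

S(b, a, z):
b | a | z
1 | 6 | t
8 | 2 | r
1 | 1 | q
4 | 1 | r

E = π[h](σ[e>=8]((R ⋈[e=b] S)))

σ filters on e, owned by the left side.
E' = π[h]((σ[e>=8](R) ⋈[e=b] S))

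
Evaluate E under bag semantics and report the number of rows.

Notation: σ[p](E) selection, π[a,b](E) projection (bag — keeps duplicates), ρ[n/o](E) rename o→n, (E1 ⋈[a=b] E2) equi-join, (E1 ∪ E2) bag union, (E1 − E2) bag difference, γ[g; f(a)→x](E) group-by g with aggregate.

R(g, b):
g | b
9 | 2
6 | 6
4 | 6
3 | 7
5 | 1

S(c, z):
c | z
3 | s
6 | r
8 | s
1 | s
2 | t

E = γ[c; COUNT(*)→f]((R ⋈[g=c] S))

Stepwise |·|:
  R → 5
  S → 5
  (R ⋈[g=c] S) → 2
  γ[c; COUNT(*)→f]((R ⋈[g=c] S)) → 2

|E| = 2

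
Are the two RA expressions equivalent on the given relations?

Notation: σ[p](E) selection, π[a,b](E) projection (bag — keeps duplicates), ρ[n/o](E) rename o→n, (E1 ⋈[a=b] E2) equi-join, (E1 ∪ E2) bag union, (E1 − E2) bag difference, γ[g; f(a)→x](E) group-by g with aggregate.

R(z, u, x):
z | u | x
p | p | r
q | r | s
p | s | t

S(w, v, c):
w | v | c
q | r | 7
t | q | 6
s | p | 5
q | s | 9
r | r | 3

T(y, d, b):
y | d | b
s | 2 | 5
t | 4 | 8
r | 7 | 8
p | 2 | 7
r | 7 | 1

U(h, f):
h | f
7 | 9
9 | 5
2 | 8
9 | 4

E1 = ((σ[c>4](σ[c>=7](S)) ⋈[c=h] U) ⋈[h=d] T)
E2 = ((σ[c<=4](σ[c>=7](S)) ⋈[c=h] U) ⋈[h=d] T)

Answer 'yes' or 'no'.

E1 stepwise |·|:
  S → 5
  σ[c>=7](S) → 2
  σ[c>4](σ[c>=7](S)) → 2
  U → 4
  (σ[c>4](σ[c>=7](S)) ⋈[c=h] U) → 3
  T → 5
  ((σ[c>4](σ[c>=7](S)) ⋈[c=h] U) ⋈[h=d] T) → 2
E2 stepwise |·|:
  S → 5
  σ[c>=7](S) → 2
  σ[c<=4](σ[c>=7](S)) → 0
  U → 4
  (σ[c<=4](σ[c>=7](S)) ⋈[c=h] U) → 0
  T → 5
  ((σ[c<=4](σ[c>=7](S)) ⋈[c=h] U) ⋈[h=d] T) → 0

E1 result:
w | v | c | h | f | y | d | b
q | r | 7 | 7 | 9 | r | 7 | 1
q | r | 7 | 7 | 9 | r | 7 | 8
E2 result:
w | v | c | h | f | y | d | b
(0 rows)
Witness: ('q', 'r', 7, 7, 9, 'r', 7, 1) appears 1× in E1 but 0× in E2.

no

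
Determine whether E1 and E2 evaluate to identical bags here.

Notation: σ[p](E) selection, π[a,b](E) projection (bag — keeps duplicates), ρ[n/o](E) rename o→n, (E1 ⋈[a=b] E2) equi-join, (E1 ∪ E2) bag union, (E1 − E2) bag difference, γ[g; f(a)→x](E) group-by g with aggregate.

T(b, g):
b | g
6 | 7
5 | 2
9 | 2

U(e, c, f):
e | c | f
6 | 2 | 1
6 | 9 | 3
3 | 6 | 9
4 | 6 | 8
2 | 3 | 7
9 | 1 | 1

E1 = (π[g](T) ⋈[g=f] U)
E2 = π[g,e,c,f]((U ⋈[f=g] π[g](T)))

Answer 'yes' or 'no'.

E1 per-node cardinality:
  T → 3
  π[g](T) → 3
  U → 6
  (π[g](T) ⋈[g=f] U) → 1
E2 per-node cardinality:
  U → 6
  T → 3
  π[g](T) → 3
  (U ⋈[f=g] π[g](T)) → 1
  π[g,e,c,f]((U ⋈[f=g] π[g](T))) → 1

E1 and E2 produce the same multiset:
g | e | c | f
7 | 2 | 3 | 7

yes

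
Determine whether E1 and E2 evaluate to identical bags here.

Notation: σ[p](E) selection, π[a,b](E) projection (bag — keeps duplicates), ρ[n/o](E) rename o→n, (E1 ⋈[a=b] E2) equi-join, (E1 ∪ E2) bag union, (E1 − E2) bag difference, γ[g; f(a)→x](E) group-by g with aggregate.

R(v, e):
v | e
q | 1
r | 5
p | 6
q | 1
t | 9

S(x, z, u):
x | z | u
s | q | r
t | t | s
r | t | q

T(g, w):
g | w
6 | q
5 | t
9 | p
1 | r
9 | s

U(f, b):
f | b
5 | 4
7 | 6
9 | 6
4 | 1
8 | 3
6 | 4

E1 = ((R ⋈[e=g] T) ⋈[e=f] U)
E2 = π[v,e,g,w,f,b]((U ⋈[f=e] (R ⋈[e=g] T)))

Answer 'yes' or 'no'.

E1 row counts bottom-up:
  R → 5
  T → 5
  (R ⋈[e=g] T) → 6
  U → 6
  ((R ⋈[e=g] T) ⋈[e=f] U) → 4
E2 row counts bottom-up:
  U → 6
  R → 5
  T → 5
  (R ⋈[e=g] T) → 6
  (U ⋈[f=e] (R ⋈[e=g] T)) → 4
  π[v,e,g,w,f,b]((U ⋈[f=e] (R ⋈[e=g] T))) → 4

E1 and E2 produce the same multiset:
v | e | g | w | f | b
p | 6 | 6 | q | 6 | 4
r | 5 | 5 | t | 5 | 4
t | 9 | 9 | p | 9 | 6
t | 9 | 9 | s | 9 | 6

yes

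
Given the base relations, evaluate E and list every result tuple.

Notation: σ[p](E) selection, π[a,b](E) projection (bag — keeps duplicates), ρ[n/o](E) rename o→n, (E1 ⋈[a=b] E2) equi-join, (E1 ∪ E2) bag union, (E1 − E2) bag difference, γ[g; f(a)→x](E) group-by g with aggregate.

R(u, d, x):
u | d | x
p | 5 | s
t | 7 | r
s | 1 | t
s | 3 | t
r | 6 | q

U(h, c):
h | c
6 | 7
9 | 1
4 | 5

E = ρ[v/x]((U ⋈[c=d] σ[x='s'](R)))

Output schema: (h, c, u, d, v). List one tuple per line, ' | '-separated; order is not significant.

Stepwise |·|:
  U → 3
  R → 5
  σ[x='s'](R) → 1
  (U ⋈[c=d] σ[x='s'](R)) → 1
  ρ[v/x]((U ⋈[c=d] σ[x='s'](R))) → 1

== RESULT ==
h | c | u | d | v
4 | 5 | p | 5 | s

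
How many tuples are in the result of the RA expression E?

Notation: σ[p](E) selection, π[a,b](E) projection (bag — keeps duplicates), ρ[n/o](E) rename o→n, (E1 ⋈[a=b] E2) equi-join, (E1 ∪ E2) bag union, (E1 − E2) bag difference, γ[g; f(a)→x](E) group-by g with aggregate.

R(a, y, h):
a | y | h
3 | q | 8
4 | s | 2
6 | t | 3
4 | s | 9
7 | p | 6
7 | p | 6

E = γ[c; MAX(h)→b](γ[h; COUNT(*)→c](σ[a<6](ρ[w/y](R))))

Row counts bottom-up:
  R → 6
  ρ[w/y](R) → 6
  σ[a<6](ρ[w/y](R)) → 3
  γ[h; COUNT(*)→c](σ[a<6](ρ[w/y](R))) → 3
  γ[c; MAX(h)→b](γ[h; COUNT(*)→c](σ[a<6](ρ[w/y](R)))) → 1

|E| = 1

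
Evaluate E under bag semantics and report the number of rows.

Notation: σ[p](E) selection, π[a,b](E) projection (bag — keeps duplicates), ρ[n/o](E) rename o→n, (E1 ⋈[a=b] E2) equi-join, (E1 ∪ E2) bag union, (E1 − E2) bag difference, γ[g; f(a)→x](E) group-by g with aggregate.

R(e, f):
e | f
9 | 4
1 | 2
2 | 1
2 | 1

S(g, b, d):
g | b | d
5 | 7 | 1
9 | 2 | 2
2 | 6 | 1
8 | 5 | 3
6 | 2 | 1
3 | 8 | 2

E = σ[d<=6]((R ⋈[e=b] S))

Row counts bottom-up:
  R → 4
  S → 6
  (R ⋈[e=b] S) → 4
  σ[d<=6]((R ⋈[e=b] S)) → 4

|E| = 4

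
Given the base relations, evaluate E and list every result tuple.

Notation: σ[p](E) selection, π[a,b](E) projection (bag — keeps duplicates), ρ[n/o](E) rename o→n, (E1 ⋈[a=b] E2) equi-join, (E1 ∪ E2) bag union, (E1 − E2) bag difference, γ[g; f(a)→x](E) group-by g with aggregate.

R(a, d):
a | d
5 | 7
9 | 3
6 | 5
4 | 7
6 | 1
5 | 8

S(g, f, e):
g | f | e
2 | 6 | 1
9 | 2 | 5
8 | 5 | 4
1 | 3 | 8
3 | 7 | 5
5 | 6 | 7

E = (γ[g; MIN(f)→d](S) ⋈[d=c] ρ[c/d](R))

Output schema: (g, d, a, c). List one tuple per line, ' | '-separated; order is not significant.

Subexpression sizes:
  S → 6
  γ[g; MIN(f)→d](S) → 6
  R → 6
  ρ[c/d](R) → 6
  (γ[g; MIN(f)→d](S) ⋈[d=c] ρ[c/d](R)) → 4

== RESULT ==
g | d | a | c
1 | 3 | 9 | 3
3 | 7 | 4 | 7
3 | 7 | 5 | 7
8 | 5 | 6 | 5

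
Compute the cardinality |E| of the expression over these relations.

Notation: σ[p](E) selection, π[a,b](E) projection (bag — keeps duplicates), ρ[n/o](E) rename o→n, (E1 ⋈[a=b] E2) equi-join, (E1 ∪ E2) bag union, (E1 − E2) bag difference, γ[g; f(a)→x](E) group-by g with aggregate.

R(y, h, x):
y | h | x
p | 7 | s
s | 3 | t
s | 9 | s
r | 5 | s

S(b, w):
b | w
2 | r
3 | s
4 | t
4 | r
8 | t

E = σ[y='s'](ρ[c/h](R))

Row counts bottom-up:
  R → 4
  ρ[c/h](R) → 4
  σ[y='s'](ρ[c/h](R)) → 2

|E| = 2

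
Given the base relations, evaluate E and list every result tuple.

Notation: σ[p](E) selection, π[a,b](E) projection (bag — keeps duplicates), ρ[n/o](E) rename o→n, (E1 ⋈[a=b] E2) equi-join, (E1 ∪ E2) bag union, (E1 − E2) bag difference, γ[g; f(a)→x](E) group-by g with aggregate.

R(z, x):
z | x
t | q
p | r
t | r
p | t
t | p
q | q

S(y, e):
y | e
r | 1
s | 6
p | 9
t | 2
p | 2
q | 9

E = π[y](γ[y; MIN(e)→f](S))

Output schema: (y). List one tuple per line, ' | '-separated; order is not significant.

Row counts bottom-up:
  S → 6
  γ[y; MIN(e)→f](S) → 5
  π[y](γ[y; MIN(e)→f](S)) → 5

== RESULT ==
y
p
q
r
s
t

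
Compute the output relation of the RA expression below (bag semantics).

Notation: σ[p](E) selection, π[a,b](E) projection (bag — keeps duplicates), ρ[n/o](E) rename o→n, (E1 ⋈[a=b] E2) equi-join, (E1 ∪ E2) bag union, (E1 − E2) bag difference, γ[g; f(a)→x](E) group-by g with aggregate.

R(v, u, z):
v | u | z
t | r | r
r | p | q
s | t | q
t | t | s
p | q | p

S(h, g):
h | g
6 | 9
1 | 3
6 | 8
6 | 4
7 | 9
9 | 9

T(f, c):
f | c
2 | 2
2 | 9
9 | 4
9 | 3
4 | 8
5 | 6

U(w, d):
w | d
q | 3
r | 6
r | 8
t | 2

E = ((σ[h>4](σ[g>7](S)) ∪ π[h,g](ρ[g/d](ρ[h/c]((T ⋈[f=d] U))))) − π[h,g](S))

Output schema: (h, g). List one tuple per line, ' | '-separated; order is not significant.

Per-node cardinality:
  S → 6
  σ[g>7](S) → 4
  σ[h>4](σ[g>7](S)) → 4
  T → 6
  U → 4
  (T ⋈[f=d] U) → 2
  ρ[h/c]((T ⋈[f=d] U)) → 2
  ρ[g/d](ρ[h/c]((T ⋈[f=d] U))) → 2
  π[h,g](ρ[g/d](ρ[h/c]((T ⋈[f=d] U)))) → 2
  (σ[h>4](σ[g>7](S)) ∪ π[h,g](ρ[g/d](ρ[h/c]((T ⋈[f=d] U))))) → 6
  S → 6
  π[h,g](S) → 6
  ((σ[h>4](σ[g>7](S)) ∪ π[h,g](ρ[g/d](ρ[h/c]((T ⋈[f=d] U))))) − π[h,g](S)) → 2

== RESULT ==
h | g
2 | 2
9 | 2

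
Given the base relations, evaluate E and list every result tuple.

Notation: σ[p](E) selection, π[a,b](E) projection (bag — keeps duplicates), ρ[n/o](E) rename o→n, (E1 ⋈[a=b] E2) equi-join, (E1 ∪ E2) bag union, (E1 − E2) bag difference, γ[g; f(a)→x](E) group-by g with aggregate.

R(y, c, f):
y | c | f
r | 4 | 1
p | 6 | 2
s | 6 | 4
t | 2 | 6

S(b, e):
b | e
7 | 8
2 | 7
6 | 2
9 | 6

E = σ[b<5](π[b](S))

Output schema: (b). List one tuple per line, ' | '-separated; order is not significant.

Subexpression sizes:
  S → 4
  π[b](S) → 4
  σ[b<5](π[b](S)) → 1

== RESULT ==
b
2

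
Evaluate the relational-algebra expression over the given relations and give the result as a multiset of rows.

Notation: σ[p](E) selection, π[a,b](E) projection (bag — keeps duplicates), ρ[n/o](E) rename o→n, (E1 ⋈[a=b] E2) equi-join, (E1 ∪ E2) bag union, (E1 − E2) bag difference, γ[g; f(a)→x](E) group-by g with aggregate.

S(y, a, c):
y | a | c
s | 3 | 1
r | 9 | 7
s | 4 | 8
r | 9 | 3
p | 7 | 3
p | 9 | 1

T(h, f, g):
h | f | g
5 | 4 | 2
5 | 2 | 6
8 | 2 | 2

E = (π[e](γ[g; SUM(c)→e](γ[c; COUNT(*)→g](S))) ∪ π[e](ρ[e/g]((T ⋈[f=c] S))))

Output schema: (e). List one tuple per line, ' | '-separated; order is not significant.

Row counts bottom-up:
  S → 6
  γ[c; COUNT(*)→g](S) → 4
  γ[g; SUM(c)→e](γ[c; COUNT(*)→g](S)) → 2
  π[e](γ[g; SUM(c)→e](γ[c; COUNT(*)→g](S))) → 2
  T → 3
  S → 6
  (T ⋈[f=c] S) → 0
  ρ[e/g]((T ⋈[f=c] S)) → 0
  π[e](ρ[e/g]((T ⋈[f=c] S))) → 0
  (π[e](γ[g; SUM(c)→e](γ[c; COUNT(*)→g](S))) ∪ π[e](ρ[e/g]((T ⋈[f=c] S)))) → 2

== RESULT ==
e
4
15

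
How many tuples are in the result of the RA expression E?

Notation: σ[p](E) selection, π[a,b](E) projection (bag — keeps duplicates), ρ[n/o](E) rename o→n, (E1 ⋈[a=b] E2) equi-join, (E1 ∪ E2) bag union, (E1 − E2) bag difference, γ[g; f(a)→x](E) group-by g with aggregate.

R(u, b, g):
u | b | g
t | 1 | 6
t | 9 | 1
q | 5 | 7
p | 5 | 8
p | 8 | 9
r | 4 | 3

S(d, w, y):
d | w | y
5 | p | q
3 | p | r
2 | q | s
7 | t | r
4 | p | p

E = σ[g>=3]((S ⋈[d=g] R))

Row counts bottom-up:
  S → 5
  R → 6
  (S ⋈[d=g] R) → 2
  σ[g>=3]((S ⋈[d=g] R)) → 2

|E| = 2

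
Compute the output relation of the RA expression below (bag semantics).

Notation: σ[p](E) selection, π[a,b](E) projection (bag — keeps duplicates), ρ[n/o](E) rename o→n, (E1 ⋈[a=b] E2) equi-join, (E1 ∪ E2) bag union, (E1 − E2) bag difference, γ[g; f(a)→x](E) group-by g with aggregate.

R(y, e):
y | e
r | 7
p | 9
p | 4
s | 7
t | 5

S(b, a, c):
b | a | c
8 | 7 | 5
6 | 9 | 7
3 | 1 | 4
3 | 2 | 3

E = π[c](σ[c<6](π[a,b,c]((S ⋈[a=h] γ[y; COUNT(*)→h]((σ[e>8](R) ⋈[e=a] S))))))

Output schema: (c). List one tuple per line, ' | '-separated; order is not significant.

Stepwise |·|:
  S → 4
  R → 5
  σ[e>8](R) → 1
  S → 4
  (σ[e>8](R) ⋈[e=a] S) → 1
  γ[y; COUNT(*)→h]((σ[e>8](R) ⋈[e=a] S)) → 1
  (S ⋈[a=h] γ[y; COUNT(*)→h]((σ[e>8](R) ⋈[e=a] S))) → 1
  π[a,b,c]((S ⋈[a=h] γ[y; COUNT(*)→h]((σ[e>8](R) ⋈[e=a] S)))) → 1
  σ[c<6](π[a,b,c]((S ⋈[a=h] γ[y; COUNT(*)→h]((σ[e>8](R) ⋈[e=a] S))))) → 1
  π[c](σ[c<6](π[a,b,c]((S ⋈[a=h] γ[y; COUNT(*)→h]((σ[e>8](R) ⋈[e=a] S)))))) → 1

== RESULT ==
c
4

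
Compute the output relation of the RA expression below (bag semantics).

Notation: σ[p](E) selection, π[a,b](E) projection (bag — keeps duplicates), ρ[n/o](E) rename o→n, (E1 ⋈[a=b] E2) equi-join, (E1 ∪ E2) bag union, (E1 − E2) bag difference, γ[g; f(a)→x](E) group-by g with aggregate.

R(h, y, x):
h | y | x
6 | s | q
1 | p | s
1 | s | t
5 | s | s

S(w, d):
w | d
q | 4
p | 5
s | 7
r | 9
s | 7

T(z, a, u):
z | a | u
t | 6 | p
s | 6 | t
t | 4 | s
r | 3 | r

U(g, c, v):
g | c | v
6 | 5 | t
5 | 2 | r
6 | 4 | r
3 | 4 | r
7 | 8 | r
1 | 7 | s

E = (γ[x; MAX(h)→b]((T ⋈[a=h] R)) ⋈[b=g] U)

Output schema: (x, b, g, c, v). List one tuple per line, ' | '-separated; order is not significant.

Row counts bottom-up:
  T → 4
  R → 4
  (T ⋈[a=h] R) → 2
  γ[x; MAX(h)→b]((T ⋈[a=h] R)) → 1
  U → 6
  (γ[x; MAX(h)→b]((T ⋈[a=h] R)) ⋈[b=g] U) → 2

== RESULT ==
x | b | g | c | v
q | 6 | 6 | 4 | r
q | 6 | 6 | 5 | t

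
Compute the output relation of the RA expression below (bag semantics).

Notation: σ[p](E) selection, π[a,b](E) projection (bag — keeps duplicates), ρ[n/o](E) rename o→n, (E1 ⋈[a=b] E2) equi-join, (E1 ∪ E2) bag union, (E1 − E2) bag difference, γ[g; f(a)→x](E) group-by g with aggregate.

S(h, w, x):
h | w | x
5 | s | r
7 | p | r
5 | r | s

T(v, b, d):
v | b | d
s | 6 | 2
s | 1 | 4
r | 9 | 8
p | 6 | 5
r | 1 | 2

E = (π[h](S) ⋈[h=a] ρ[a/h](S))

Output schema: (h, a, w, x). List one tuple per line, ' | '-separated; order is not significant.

Per-node cardinality:
  S → 3
  π[h](S) → 3
  S → 3
  ρ[a/h](S) → 3
  (π[h](S) ⋈[h=a] ρ[a/h](S)) → 5

== RESULT ==
h | a | w | x
5 | 5 | r | s
5 | 5 | r | s
5 | 5 | s | r
5 | 5 | s | r
7 | 7 | p | r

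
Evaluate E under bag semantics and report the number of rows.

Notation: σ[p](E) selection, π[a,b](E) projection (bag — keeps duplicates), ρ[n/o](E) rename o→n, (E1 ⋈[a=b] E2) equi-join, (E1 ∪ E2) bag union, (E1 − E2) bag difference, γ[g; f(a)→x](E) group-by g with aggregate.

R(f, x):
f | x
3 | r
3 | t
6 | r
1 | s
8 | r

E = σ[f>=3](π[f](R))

Stepwise |·|:
  R → 5
  π[f](R) → 5
  σ[f>=3](π[f](R)) → 4

|E| = 4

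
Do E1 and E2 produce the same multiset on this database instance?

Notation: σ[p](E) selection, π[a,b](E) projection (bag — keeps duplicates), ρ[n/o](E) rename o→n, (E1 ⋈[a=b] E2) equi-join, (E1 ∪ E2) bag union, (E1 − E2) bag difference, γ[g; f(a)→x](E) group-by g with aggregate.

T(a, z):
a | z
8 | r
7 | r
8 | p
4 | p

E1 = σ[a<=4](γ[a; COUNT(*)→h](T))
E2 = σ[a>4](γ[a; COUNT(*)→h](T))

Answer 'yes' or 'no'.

E1 subexpression sizes:
  T → 4
  γ[a; COUNT(*)→h](T) → 3
  σ[a<=4](γ[a; COUNT(*)→h](T)) → 1
E2 subexpression sizes:
  T → 4
  γ[a; COUNT(*)→h](T) → 3
  σ[a>4](γ[a; COUNT(*)→h](T)) → 2

E1 result:
a | h
4 | 1
E2 result:
a | h
7 | 1
8 | 2
Witness: (8, 2) appears 0× in E1 but 1× in E2.

no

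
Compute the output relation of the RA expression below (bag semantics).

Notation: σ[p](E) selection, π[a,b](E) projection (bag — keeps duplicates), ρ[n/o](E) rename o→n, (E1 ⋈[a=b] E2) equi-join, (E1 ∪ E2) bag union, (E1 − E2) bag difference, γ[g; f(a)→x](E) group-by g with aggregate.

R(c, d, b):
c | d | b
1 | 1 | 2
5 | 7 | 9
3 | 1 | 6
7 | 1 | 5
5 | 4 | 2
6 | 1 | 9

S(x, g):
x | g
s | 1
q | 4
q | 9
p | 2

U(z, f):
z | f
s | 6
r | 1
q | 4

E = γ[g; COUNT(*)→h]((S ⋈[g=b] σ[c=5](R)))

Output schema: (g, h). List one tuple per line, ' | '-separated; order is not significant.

Subexpression sizes:
  S → 4
  R → 6
  σ[c=5](R) → 2
  (S ⋈[g=b] σ[c=5](R)) → 2
  γ[g; COUNT(*)→h]((S ⋈[g=b] σ[c=5](R))) → 2

== RESULT ==
g | h
2 | 1
9 | 1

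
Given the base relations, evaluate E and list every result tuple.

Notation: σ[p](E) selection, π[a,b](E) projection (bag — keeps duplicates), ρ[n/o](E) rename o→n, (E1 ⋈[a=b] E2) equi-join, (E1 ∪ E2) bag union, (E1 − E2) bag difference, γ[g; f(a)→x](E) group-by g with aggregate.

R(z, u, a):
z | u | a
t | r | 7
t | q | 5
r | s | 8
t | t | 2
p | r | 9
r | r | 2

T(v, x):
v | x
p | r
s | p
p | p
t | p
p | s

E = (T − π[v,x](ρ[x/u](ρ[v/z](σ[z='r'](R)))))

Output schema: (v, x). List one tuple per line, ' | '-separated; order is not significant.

Row counts bottom-up:
  T → 5
  R → 6
  σ[z='r'](R) → 2
  ρ[v/z](σ[z='r'](R)) → 2
  ρ[x/u](ρ[v/z](σ[z='r'](R))) → 2
  π[v,x](ρ[x/u](ρ[v/z](σ[z='r'](R)))) → 2
  (T − π[v,x](ρ[x/u](ρ[v/z](σ[z='r'](R))))) → 5

== RESULT ==
v | x
p | p
p | r
p | s
s | p
t | p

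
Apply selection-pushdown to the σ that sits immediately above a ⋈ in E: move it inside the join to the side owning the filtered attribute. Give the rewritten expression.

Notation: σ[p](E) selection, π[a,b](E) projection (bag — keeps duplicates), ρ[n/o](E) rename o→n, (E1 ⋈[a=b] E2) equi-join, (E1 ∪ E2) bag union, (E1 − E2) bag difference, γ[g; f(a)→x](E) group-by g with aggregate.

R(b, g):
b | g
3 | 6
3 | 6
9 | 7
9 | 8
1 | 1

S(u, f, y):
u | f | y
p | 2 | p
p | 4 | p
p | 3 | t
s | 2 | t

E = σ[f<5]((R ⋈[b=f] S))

σ filters on f, owned by the right side.
E' = (R ⋈[b=f] σ[f<5](S))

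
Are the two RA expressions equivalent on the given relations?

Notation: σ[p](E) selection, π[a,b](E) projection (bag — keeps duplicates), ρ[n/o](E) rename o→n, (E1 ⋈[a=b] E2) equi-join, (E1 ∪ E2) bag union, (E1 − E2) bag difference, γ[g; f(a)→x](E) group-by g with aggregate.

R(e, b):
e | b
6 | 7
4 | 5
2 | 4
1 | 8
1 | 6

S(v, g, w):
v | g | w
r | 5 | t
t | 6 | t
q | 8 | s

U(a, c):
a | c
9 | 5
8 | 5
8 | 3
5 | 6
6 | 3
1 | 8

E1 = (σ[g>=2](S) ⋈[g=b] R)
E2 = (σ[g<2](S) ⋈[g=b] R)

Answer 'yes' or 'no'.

E1 stepwise |·|:
  S → 3
  σ[g>=2](S) → 3
  R → 5
  (σ[g>=2](S) ⋈[g=b] R) → 3
E2 stepwise |·|:
  S → 3
  σ[g<2](S) → 0
  R → 5
  (σ[g<2](S) ⋈[g=b] R) → 0

E1 result:
v | g | w | e | b
q | 8 | s | 1 | 8
r | 5 | t | 4 | 5
t | 6 | t | 1 | 6
E2 result:
v | g | w | e | b
(0 rows)
Witness: ('t', 6, 't', 1, 6) appears 1× in E1 but 0× in E2.

no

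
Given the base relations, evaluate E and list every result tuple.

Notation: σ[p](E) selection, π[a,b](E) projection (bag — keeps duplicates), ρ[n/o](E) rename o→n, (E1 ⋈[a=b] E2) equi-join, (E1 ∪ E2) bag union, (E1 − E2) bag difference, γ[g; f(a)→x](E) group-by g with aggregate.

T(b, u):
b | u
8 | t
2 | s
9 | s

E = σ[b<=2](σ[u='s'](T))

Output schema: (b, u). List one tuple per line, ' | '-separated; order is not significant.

Row counts bottom-up:
  T → 3
  σ[u='s'](T) → 2
  σ[b<=2](σ[u='s'](T)) → 1

== RESULT ==
b | u
2 | s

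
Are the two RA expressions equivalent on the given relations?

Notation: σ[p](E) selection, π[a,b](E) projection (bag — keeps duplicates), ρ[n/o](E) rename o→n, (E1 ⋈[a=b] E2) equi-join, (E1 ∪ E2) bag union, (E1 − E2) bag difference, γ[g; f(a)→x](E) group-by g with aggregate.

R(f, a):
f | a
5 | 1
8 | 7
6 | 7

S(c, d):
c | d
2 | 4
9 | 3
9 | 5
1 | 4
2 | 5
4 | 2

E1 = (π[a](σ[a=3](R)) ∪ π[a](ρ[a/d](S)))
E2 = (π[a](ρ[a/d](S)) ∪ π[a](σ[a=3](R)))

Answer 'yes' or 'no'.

E1 per-node cardinality:
  R → 3
  σ[a=3](R) → 0
  π[a](σ[a=3](R)) → 0
  S → 6
  ρ[a/d](S) → 6
  π[a](ρ[a/d](S)) → 6
  (π[a](σ[a=3](R)) ∪ π[a](ρ[a/d](S))) → 6
E2 per-node cardinality:
  S → 6
  ρ[a/d](S) → 6
  π[a](ρ[a/d](S)) → 6
  R → 3
  σ[a=3](R) → 0
  π[a](σ[a=3](R)) → 0
  (π[a](ρ[a/d](S)) ∪ π[a](σ[a=3](R))) → 6

E1 and E2 produce the same multiset:
a
2
3
4
4
5
5

yes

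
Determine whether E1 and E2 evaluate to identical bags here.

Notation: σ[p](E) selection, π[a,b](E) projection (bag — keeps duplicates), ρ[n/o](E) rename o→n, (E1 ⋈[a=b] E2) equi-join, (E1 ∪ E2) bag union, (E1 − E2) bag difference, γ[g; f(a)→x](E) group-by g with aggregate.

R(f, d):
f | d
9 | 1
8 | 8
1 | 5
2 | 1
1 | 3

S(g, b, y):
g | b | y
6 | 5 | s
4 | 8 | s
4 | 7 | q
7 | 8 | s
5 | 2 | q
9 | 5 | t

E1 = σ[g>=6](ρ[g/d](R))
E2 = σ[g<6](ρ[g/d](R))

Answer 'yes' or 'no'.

E1 row counts bottom-up:
  R → 5
  ρ[g/d](R) → 5
  σ[g>=6](ρ[g/d](R)) → 1
E2 row counts bottom-up:
  R → 5
  ρ[g/d](R) → 5
  σ[g<6](ρ[g/d](R)) → 4

E1 result:
f | g
8 | 8
E2 result:
f | g
1 | 3
1 | 5
2 | 1
9 | 1
Witness: (8, 8) appears 1× in E1 but 0× in E2.

no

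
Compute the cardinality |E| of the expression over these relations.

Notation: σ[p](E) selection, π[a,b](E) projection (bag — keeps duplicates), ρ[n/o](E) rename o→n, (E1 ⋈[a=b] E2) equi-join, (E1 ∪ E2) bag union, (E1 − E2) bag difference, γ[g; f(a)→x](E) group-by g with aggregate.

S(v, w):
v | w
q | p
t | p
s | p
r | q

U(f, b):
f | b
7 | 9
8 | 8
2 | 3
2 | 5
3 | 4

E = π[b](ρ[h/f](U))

Stepwise |·|:
  U → 5
  ρ[h/f](U) → 5
  π[b](ρ[h/f](U)) → 5

|E| = 5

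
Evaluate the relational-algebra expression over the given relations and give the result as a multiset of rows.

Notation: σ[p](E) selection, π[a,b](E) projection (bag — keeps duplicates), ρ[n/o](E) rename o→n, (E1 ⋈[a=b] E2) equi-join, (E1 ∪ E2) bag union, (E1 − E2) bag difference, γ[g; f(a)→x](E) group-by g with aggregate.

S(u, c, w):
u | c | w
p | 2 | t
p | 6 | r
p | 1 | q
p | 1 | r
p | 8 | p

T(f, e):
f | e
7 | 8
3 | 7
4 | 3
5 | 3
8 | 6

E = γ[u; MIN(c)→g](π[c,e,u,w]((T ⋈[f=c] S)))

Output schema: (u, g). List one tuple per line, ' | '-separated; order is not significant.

Stepwise |·|:
  T → 5
  S → 5
  (T ⋈[f=c] S) → 1
  π[c,e,u,w]((T ⋈[f=c] S)) → 1
  γ[u; MIN(c)→g](π[c,e,u,w]((T ⋈[f=c] S))) → 1

== RESULT ==
u | g
p | 8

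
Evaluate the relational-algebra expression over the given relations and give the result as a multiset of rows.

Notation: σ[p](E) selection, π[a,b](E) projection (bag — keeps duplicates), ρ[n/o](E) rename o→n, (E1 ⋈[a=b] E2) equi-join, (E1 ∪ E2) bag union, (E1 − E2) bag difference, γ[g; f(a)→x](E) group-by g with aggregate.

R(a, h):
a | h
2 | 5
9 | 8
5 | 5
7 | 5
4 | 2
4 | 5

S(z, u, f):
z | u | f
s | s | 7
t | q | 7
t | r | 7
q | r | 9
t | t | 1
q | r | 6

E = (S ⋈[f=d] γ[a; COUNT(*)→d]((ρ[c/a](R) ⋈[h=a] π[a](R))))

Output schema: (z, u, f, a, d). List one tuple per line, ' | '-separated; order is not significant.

Stepwise |·|:
  S → 6
  R → 6
  ρ[c/a](R) → 6
  R → 6
  π[a](R) → 6
  (ρ[c/a](R) ⋈[h=a] π[a](R)) → 5
  γ[a; COUNT(*)→d]((ρ[c/a](R) ⋈[h=a] π[a](R))) → 2
  (S ⋈[f=d] γ[a; COUNT(*)→d]((ρ[c/a](R) ⋈[h=a] π[a](R)))) → 1

== RESULT ==
z | u | f | a | d
t | t | 1 | 2 | 1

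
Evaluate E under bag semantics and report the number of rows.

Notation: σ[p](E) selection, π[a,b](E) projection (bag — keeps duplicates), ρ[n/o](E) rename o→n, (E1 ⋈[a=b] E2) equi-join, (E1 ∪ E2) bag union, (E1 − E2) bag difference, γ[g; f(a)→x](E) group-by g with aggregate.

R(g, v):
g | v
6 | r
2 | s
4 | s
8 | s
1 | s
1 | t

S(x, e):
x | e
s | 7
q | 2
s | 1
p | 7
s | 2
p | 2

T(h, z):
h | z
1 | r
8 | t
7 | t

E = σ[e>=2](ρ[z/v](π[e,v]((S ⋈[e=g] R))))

Subexpression sizes:
  S → 6
  R → 6
  (S ⋈[e=g] R) → 5
  π[e,v]((S ⋈[e=g] R)) → 5
  ρ[z/v](π[e,v]((S ⋈[e=g] R))) → 5
  σ[e>=2](ρ[z/v](π[e,v]((S ⋈[e=g] R)))) → 3

|E| = 3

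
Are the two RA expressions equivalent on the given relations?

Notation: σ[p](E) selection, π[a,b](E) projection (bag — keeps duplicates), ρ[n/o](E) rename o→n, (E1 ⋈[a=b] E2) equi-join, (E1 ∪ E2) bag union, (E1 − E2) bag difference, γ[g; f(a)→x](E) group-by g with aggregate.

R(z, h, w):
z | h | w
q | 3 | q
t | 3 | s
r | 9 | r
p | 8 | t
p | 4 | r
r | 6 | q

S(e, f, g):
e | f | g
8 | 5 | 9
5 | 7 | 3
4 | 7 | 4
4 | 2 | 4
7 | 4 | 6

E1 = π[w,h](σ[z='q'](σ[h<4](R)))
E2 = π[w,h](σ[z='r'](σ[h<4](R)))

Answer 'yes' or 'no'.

E1 per-node cardinality:
  R → 6
  σ[h<4](R) → 2
  σ[z='q'](σ[h<4](R)) → 1
  π[w,h](σ[z='q'](σ[h<4](R))) → 1
E2 per-node cardinality:
  R → 6
  σ[h<4](R) → 2
  σ[z='r'](σ[h<4](R)) → 0
  π[w,h](σ[z='r'](σ[h<4](R))) → 0

E1 result:
w | h
q | 3
E2 result:
w | h
(0 rows)
Witness: ('q', 3) appears 1× in E1 but 0× in E2.

no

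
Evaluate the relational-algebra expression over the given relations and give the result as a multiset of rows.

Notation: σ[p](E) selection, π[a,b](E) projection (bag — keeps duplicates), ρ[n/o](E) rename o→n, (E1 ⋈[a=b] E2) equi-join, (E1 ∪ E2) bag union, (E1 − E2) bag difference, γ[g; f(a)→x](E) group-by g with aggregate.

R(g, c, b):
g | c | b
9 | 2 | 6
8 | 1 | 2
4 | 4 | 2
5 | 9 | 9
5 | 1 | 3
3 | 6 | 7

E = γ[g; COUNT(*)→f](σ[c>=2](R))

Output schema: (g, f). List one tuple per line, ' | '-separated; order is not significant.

Stepwise |·|:
  R → 6
  σ[c>=2](R) → 4
  γ[g; COUNT(*)→f](σ[c>=2](R)) → 4

== RESULT ==
g | f
3 | 1
4 | 1
5 | 1
9 | 1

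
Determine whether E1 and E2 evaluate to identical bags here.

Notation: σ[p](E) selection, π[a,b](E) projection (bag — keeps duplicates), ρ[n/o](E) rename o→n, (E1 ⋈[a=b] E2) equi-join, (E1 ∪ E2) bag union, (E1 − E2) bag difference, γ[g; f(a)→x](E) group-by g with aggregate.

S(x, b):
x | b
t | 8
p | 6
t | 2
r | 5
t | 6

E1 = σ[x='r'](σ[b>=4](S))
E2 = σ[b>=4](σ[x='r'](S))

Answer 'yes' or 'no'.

E1 subexpression sizes:
  S → 5
  σ[b>=4](S) → 4
  σ[x='r'](σ[b>=4](S)) → 1
E2 subexpression sizes:
  S → 5
  σ[x='r'](S) → 1
  σ[b>=4](σ[x='r'](S)) → 1

E1 and E2 produce the same multiset:
x | b
r | 5

yes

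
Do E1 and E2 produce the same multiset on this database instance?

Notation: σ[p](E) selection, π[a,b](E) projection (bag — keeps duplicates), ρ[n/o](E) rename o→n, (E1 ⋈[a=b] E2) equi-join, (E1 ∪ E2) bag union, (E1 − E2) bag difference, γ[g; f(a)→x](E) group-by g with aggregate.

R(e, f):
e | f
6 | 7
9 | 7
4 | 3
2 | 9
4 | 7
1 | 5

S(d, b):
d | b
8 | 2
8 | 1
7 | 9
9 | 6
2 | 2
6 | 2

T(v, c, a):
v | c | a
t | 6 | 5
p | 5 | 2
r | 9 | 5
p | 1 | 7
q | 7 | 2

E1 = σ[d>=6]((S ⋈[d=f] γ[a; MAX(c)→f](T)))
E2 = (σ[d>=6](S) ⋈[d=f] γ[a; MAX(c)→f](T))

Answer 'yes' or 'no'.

E1 row counts bottom-up:
  S → 6
  T → 5
  γ[a; MAX(c)→f](T) → 3
  (S ⋈[d=f] γ[a; MAX(c)→f](T)) → 2
  σ[d>=6]((S ⋈[d=f] γ[a; MAX(c)→f](T))) → 2
E2 row counts bottom-up:
  S → 6
  σ[d>=6](S) → 5
  T → 5
  γ[a; MAX(c)→f](T) → 3
  (σ[d>=6](S) ⋈[d=f] γ[a; MAX(c)→f](T)) → 2

E1 and E2 produce the same multiset:
d | b | a | f
7 | 9 | 2 | 7
9 | 6 | 5 | 9

yes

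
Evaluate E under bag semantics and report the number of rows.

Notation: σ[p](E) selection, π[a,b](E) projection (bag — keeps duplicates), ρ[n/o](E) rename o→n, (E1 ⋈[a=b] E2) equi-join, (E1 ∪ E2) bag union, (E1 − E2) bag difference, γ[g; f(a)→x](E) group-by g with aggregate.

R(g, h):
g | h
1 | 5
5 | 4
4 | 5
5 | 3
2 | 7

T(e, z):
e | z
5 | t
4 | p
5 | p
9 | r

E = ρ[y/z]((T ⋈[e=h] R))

Row counts bottom-up:
  T → 4
  R → 5
  (T ⋈[e=h] R) → 5
  ρ[y/z]((T ⋈[e=h] R)) → 5

|E| = 5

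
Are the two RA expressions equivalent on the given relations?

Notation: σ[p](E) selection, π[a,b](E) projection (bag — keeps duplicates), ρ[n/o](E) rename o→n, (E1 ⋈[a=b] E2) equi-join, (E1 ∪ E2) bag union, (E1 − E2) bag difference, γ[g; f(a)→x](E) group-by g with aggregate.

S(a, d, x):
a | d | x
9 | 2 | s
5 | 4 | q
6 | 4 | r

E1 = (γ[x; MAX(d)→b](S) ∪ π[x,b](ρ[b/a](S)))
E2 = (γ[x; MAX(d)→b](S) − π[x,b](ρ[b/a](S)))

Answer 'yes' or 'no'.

E1 subexpression sizes:
  S → 3
  γ[x; MAX(d)→b](S) → 3
  S → 3
  ρ[b/a](S) → 3
  π[x,b](ρ[b/a](S)) → 3
  (γ[x; MAX(d)→b](S) ∪ π[x,b](ρ[b/a](S))) → 6
E2 subexpression sizes:
  S → 3
  γ[x; MAX(d)→b](S) → 3
  S → 3
  ρ[b/a](S) → 3
  π[x,b](ρ[b/a](S)) → 3
  (γ[x; MAX(d)→b](S) − π[x,b](ρ[b/a](S))) → 3

E1 result:
x | b
q | 4
q | 5
r | 4
r | 6
s | 2
s | 9
E2 result:
x | b
q | 4
r | 4
s | 2
Witness: ('s', 9) appears 1× in E1 but 0× in E2.

no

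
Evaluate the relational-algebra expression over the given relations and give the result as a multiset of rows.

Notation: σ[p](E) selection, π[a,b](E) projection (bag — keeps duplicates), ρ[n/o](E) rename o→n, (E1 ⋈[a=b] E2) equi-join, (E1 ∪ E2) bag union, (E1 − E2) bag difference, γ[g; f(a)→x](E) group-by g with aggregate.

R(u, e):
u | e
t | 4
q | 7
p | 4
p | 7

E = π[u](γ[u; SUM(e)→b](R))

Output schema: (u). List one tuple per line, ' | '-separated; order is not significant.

Stepwise |·|:
  R → 4
  γ[u; SUM(e)→b](R) → 3
  π[u](γ[u; SUM(e)→b](R)) → 3

== RESULT ==
u
p
q
t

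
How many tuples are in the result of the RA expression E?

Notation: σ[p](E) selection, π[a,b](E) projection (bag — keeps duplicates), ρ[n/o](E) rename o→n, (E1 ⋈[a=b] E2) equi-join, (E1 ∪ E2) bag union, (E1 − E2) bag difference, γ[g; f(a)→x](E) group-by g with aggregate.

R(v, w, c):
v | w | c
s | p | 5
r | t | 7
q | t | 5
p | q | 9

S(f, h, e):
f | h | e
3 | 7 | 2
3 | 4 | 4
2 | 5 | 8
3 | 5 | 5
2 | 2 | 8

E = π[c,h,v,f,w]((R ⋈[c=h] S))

Subexpression sizes:
  R → 4
  S → 5
  (R ⋈[c=h] S) → 5
  π[c,h,v,f,w]((R ⋈[c=h] S)) → 5

|E| = 5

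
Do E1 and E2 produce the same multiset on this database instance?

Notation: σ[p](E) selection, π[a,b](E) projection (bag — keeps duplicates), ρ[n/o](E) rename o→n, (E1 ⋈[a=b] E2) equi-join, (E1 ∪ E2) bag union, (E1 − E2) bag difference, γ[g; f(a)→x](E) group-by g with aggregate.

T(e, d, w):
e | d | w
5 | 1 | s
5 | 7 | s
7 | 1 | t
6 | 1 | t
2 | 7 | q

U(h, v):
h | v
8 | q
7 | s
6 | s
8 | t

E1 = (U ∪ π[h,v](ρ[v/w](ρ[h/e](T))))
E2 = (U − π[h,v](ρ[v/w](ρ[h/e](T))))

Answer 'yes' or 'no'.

E1 per-node cardinality:
  U → 4
  T → 5
  ρ[h/e](T) → 5
  ρ[v/w](ρ[h/e](T)) → 5
  π[h,v](ρ[v/w](ρ[h/e](T))) → 5
  (U ∪ π[h,v](ρ[v/w](ρ[h/e](T)))) → 9
E2 per-node cardinality:
  U → 4
  T → 5
  ρ[h/e](T) → 5
  ρ[v/w](ρ[h/e](T)) → 5
  π[h,v](ρ[v/w](ρ[h/e](T))) → 5
  (U − π[h,v](ρ[v/w](ρ[h/e](T)))) → 4

E1 result:
h | v
2 | q
5 | s
5 | s
6 | s
6 | t
7 | s
7 | t
8 | q
8 | t
E2 result:
h | v
6 | s
7 | s
8 | q
8 | t
Witness: (7, 't') appears 1× in E1 but 0× in E2.

no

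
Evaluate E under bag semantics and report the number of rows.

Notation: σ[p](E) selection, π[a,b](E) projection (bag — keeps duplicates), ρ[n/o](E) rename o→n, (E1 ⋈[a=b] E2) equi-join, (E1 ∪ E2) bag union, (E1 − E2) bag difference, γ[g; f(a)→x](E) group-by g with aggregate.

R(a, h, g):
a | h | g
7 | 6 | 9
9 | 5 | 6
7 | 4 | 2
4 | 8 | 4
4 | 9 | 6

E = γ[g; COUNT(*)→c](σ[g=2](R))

Stepwise |·|:
  R → 5
  σ[g=2](R) → 1
  γ[g; COUNT(*)→c](σ[g=2](R)) → 1

|E| = 1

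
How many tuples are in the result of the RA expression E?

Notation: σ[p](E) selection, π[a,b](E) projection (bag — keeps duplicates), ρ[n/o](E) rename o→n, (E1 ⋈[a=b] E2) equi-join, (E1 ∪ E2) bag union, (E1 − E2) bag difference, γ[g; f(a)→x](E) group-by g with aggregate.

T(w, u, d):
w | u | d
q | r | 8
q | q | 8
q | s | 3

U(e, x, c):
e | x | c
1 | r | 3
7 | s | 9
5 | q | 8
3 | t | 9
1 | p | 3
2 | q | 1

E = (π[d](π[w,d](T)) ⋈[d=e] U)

Subexpression sizes:
  T → 3
  π[w,d](T) → 3
  π[d](π[w,d](T)) → 3
  U → 6
  (π[d](π[w,d](T)) ⋈[d=e] U) → 1

|E| = 1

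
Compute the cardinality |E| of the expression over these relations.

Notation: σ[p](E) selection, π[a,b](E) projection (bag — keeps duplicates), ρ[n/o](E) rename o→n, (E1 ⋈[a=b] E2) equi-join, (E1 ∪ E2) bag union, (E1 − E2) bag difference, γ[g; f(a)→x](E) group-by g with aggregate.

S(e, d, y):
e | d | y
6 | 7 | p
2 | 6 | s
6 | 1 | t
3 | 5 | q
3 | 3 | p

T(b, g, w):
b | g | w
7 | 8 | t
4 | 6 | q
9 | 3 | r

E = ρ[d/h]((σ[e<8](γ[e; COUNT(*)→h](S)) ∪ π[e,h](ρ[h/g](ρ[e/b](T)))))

Per-node cardinality:
  S → 5
  γ[e; COUNT(*)→h](S) → 3
  σ[e<8](γ[e; COUNT(*)→h](S)) → 3
  T → 3
  ρ[e/b](T) → 3
  ρ[h/g](ρ[e/b](T)) → 3
  π[e,h](ρ[h/g](ρ[e/b](T))) → 3
  (σ[e<8](γ[e; COUNT(*)→h](S)) ∪ π[e,h](ρ[h/g](ρ[e/b](T)))) → 6
  ρ[d/h]((σ[e<8](γ[e; COUNT(*)→h](S)) ∪ π[e,h](ρ[h/g](ρ[e/b](T))))) → 6

|E| = 6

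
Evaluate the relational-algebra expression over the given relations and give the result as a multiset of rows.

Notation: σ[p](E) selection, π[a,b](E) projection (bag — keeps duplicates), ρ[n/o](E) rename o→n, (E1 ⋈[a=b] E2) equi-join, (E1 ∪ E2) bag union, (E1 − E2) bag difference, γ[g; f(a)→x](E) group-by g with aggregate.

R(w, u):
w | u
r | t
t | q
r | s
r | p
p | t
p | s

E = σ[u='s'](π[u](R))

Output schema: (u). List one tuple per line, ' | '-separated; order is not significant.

Per-node cardinality:
  R → 6
  π[u](R) → 6
  σ[u='s'](π[u](R)) → 2

== RESULT ==
u
s
s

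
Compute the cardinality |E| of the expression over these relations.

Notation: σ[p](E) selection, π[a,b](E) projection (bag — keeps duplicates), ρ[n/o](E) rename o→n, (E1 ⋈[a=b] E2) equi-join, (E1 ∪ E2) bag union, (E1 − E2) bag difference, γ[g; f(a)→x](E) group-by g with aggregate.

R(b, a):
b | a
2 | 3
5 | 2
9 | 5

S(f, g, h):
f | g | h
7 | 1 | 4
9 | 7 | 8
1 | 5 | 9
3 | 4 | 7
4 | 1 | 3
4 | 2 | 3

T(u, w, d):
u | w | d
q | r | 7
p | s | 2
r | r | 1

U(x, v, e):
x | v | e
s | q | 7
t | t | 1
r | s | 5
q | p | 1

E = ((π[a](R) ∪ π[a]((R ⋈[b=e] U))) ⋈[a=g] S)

Row counts bottom-up:
  R → 3
  π[a](R) → 3
  R → 3
  U → 4
  (R ⋈[b=e] U) → 1
  π[a]((R ⋈[b=e] U)) → 1
  (π[a](R) ∪ π[a]((R ⋈[b=e] U))) → 4
  S → 6
  ((π[a](R) ∪ π[a]((R ⋈[b=e] U))) ⋈[a=g] S) → 3

|E| = 3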